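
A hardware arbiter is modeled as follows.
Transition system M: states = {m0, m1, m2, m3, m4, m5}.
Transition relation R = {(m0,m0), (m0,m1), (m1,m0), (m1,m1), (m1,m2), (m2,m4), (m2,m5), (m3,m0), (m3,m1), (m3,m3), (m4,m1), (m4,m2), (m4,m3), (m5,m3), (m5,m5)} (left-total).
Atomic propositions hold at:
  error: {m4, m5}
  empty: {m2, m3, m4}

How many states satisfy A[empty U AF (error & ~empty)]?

Sat(~empty) = {m0, m1, m5}
Sat(error & ~empty) = {m5}
AF (error & ~empty): least fixpoint, start Z0 = {m5}, add states with every successor in Z. Already a fixed point.
Sat(AF (error & ~empty)) = {m5}
A[empty U AF (error & ~empty)]: least fixpoint, start Z0 = Sat(AF (error & ~empty)) = {m5}, add states in Sat(empty) with every successor in Z. Already a fixed point.
Sat(A[empty U AF (error & ~empty)]) = {m5}
|Sat(A[empty U AF (error & ~empty)])| = |{m5}| = 1.

1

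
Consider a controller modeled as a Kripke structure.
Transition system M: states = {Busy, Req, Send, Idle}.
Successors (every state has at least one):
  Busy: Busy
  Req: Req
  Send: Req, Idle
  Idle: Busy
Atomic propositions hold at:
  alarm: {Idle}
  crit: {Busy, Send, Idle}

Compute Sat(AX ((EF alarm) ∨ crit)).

{Busy, Idle}

EF alarm: least fixpoint, start Z0 = {Idle}, add states with some successor in Z. Z1 = {Send, Idle}; fixed.
Sat(EF alarm) = {Send, Idle}
Sat((EF alarm) ∨ crit) = {Busy, Send, Idle}
Sat(AX ((EF alarm) ∨ crit)) = {s : every successor in {Busy, Send, Idle}} = {Busy, Idle}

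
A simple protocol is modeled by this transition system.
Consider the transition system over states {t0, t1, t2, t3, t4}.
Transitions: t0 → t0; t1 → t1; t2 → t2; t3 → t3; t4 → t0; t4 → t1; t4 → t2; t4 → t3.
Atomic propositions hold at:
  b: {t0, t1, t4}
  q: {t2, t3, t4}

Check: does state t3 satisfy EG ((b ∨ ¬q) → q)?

Sat(¬q) = {t0, t1}
Sat(b ∨ ¬q) = {t0, t1, t4}
Sat((b ∨ ¬q) → q) = {t2, t3, t4}
EG ((b ∨ ¬q) → q): greatest fixpoint, start Z0 = {t2, t3, t4}, keep only states in Sat with some successor in Z. Already a fixed point.
Sat(EG ((b ∨ ¬q) → q)) = {t2, t3, t4}
t3 ∈ Sat(EG ((b ∨ ¬q) → q)) = {t2, t3, t4}, so the formula holds at t3.

Yes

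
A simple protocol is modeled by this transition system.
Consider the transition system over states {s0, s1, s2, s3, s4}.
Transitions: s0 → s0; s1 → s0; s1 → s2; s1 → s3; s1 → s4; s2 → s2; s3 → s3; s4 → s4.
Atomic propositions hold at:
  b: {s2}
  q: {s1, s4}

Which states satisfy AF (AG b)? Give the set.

AG b: greatest fixpoint, start Z0 = {s2}, keep only states in Sat with every successor in Z. Already a fixed point.
Sat(AG b) = {s2}
AF (AG b): least fixpoint, start Z0 = {s2}, add states with every successor in Z. Already a fixed point.
Sat(AF (AG b)) = {s2}

{s2}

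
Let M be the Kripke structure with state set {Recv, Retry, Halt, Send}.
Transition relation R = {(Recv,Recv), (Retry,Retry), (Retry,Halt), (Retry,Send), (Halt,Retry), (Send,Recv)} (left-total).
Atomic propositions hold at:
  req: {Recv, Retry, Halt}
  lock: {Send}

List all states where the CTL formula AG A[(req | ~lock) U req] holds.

Sat(~lock) = {Recv, Retry, Halt}
Sat(req | ~lock) = {Recv, Retry, Halt}
A[(req | ~lock) U req]: least fixpoint, start Z0 = Sat(req) = {Recv, Retry, Halt}, add states in Sat(req | ~lock) with every successor in Z. Already a fixed point.
Sat(A[(req | ~lock) U req]) = {Recv, Retry, Halt}
AG A[(req | ~lock) U req]: greatest fixpoint, start Z0 = {Recv, Retry, Halt}, keep only states in Sat with every successor in Z. Z1 = {Recv, Halt}; Z2 = {Recv}; fixed.
Sat(AG A[(req | ~lock) U req]) = {Recv}

{Recv}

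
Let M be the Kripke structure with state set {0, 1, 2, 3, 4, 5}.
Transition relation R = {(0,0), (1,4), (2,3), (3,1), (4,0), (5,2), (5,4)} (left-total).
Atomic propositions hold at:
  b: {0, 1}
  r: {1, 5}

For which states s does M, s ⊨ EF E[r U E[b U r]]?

E[b U r]: least fixpoint, start Z0 = Sat(r) = {1, 5}, add states in Sat(b) with some successor in Z. Already a fixed point.
Sat(E[b U r]) = {1, 5}
E[r U E[b U r]]: least fixpoint, start Z0 = Sat(E[b U r]) = {1, 5}, add states in Sat(r) with some successor in Z. Already a fixed point.
Sat(E[r U E[b U r]]) = {1, 5}
EF E[r U E[b U r]]: least fixpoint, start Z0 = {1, 5}, add states with some successor in Z. Z1 = {1, 3, 5}; Z2 = {1, 2, 3, 5}; fixed.
Sat(EF E[r U E[b U r]]) = {1, 2, 3, 5}

{1, 2, 3, 5}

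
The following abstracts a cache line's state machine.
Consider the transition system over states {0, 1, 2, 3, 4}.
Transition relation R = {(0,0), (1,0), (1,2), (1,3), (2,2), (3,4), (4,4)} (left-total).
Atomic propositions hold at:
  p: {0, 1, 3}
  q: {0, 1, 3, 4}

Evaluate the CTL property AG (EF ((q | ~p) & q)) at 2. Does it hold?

Sat(~p) = {2, 4}
Sat(q | ~p) = {0, 1, 2, 3, 4}
Sat((q | ~p) & q) = {0, 1, 3, 4}
EF ((q | ~p) & q): least fixpoint, start Z0 = {0, 1, 3, 4}, add states with some successor in Z. Already a fixed point.
Sat(EF ((q | ~p) & q)) = {0, 1, 3, 4}
AG (EF ((q | ~p) & q)): greatest fixpoint, start Z0 = {0, 1, 3, 4}, keep only states in Sat with every successor in Z. Z1 = {0, 3, 4}; fixed.
Sat(AG (EF ((q | ~p) & q))) = {0, 3, 4}
2 ∉ Sat(AG (EF ((q | ~p) & q))) = {0, 3, 4}, so the formula does not hold at 2.

No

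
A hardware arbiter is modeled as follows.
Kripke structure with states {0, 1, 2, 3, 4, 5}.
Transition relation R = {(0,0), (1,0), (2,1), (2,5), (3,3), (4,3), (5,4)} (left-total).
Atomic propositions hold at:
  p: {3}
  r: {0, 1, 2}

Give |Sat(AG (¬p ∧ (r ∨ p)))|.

Sat(¬p) = {0, 1, 2, 4, 5}
Sat(r ∨ p) = {0, 1, 2, 3}
Sat(¬p ∧ (r ∨ p)) = {0, 1, 2}
AG (¬p ∧ (r ∨ p)): greatest fixpoint, start Z0 = {0, 1, 2}, keep only states in Sat with every successor in Z. Z1 = {0, 1}; fixed.
Sat(AG (¬p ∧ (r ∨ p))) = {0, 1}
|Sat(AG (¬p ∧ (r ∨ p)))| = |{0, 1}| = 2.

2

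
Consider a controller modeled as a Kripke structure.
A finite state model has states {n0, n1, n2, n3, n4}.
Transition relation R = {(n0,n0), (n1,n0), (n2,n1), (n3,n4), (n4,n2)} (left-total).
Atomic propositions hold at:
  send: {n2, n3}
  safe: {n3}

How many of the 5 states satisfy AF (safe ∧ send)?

1

Sat(safe ∧ send) = {n3}
AF (safe ∧ send): least fixpoint, start Z0 = {n3}, add states with every successor in Z. Already a fixed point.
Sat(AF (safe ∧ send)) = {n3}
|Sat(AF (safe ∧ send))| = |{n3}| = 1.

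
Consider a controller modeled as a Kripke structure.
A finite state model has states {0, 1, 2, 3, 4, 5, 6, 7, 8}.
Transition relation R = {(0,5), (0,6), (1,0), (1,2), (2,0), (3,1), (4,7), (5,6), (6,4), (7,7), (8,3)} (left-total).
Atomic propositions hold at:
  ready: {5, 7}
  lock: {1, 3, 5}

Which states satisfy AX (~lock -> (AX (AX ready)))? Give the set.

Sat(~lock) = {0, 2, 4, 6, 7, 8}
Sat(AX ready) = {s : every successor in {5, 7}} = {4, 7}
Sat(AX (AX ready)) = {s : every successor in {4, 7}} = {4, 6, 7}
Sat(~lock -> (AX (AX ready))) = {1, 3, 4, 5, 6, 7}
Sat(AX (~lock -> (AX (AX ready)))) = {s : every successor in {1, 3, 4, 5, 6, 7}} = {0, 3, 4, 5, 6, 7, 8}

{0, 3, 4, 5, 6, 7, 8}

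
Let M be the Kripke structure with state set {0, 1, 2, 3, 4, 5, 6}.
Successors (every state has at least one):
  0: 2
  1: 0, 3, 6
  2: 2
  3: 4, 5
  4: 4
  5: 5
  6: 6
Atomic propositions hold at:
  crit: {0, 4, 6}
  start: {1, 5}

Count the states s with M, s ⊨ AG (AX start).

1

Sat(AX start) = {s : every successor in {1, 5}} = {5}
AG (AX start): greatest fixpoint, start Z0 = {5}, keep only states in Sat with every successor in Z. Already a fixed point.
Sat(AG (AX start)) = {5}
|Sat(AG (AX start))| = |{5}| = 1.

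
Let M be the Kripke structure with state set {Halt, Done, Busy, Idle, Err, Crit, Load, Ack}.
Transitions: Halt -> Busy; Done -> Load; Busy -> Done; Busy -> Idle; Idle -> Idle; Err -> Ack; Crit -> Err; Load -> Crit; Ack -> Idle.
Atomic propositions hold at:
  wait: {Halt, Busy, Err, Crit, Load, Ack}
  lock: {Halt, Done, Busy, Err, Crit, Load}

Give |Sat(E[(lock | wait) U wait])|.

Sat(lock | wait) = {Halt, Done, Busy, Err, Crit, Load, Ack}
E[(lock | wait) U wait]: least fixpoint, start Z0 = Sat(wait) = {Halt, Busy, Err, Crit, Load, Ack}, add states in Sat(lock | wait) with some successor in Z. Z1 = {Halt, Done, Busy, Err, Crit, Load, Ack}; fixed.
Sat(E[(lock | wait) U wait]) = {Halt, Done, Busy, Err, Crit, Load, Ack}
|Sat(E[(lock | wait) U wait])| = |{Halt, Done, Busy, Err, Crit, Load, Ack}| = 7.

7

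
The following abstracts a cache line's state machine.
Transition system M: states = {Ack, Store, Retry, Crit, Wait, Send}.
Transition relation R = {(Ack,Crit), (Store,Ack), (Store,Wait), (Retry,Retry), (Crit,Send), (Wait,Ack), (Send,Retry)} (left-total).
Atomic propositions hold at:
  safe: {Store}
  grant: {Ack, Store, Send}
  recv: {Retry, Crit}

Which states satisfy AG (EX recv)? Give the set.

Sat(EX recv) = {s : some successor in {Retry, Crit}} = {Ack, Retry, Send}
AG (EX recv): greatest fixpoint, start Z0 = {Ack, Retry, Send}, keep only states in Sat with every successor in Z. Z1 = {Retry, Send}; fixed.
Sat(AG (EX recv)) = {Retry, Send}

{Retry, Send}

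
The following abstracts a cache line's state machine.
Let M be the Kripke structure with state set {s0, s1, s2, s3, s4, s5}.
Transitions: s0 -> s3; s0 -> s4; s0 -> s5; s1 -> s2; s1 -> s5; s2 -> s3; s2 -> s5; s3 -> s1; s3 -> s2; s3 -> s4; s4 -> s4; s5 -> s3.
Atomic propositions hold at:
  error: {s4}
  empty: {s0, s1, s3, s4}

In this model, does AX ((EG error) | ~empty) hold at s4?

Yes

EG error: greatest fixpoint, start Z0 = {s4}, keep only states in Sat with some successor in Z. Already a fixed point.
Sat(EG error) = {s4}
Sat(~empty) = {s2, s5}
Sat((EG error) | ~empty) = {s2, s4, s5}
Sat(AX ((EG error) | ~empty)) = {s : every successor in {s2, s4, s5}} = {s1, s4}
s4 ∈ Sat(AX ((EG error) | ~empty)) = {s1, s4}, so the formula holds at s4.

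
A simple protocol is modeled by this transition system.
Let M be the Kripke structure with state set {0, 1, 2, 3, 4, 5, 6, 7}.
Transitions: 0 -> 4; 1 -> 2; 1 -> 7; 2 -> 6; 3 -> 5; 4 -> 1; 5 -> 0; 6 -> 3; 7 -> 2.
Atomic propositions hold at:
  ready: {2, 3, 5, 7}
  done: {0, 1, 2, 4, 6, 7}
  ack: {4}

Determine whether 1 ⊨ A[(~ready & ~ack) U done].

Sat(~ready) = {0, 1, 4, 6}
Sat(~ack) = {0, 1, 2, 3, 5, 6, 7}
Sat(~ready & ~ack) = {0, 1, 6}
A[(~ready & ~ack) U done]: least fixpoint, start Z0 = Sat(done) = {0, 1, 2, 4, 6, 7}, add states in Sat(~ready & ~ack) with every successor in Z. Already a fixed point.
Sat(A[(~ready & ~ack) U done]) = {0, 1, 2, 4, 6, 7}
1 ∈ Sat(A[(~ready & ~ack) U done]) = {0, 1, 2, 4, 6, 7}, so the formula holds at 1.

Yes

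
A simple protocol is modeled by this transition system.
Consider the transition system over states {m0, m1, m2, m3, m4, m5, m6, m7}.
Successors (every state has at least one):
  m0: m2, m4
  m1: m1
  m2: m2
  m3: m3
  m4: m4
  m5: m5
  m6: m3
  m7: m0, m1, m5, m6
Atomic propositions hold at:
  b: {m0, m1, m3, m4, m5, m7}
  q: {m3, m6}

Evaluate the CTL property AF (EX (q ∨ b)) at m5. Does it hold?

Sat(q ∨ b) = {m0, m1, m3, m4, m5, m6, m7}
Sat(EX (q ∨ b)) = {s : some successor in {m0, m1, m3, m4, m5, m6, m7}} = {m0, m1, m3, m4, m5, m6, m7}
AF (EX (q ∨ b)): least fixpoint, start Z0 = {m0, m1, m3, m4, m5, m6, m7}, add states with every successor in Z. Already a fixed point.
Sat(AF (EX (q ∨ b))) = {m0, m1, m3, m4, m5, m6, m7}
m5 ∈ Sat(AF (EX (q ∨ b))) = {m0, m1, m3, m4, m5, m6, m7}, so the formula holds at m5.

Yes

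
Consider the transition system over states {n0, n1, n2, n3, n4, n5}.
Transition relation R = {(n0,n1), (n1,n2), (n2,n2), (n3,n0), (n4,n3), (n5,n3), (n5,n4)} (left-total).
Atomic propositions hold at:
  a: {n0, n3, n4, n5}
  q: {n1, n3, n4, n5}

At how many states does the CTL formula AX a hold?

3

Sat(AX a) = {s : every successor in {n0, n3, n4, n5}} = {n3, n4, n5}
|Sat(AX a)| = |{n3, n4, n5}| = 3.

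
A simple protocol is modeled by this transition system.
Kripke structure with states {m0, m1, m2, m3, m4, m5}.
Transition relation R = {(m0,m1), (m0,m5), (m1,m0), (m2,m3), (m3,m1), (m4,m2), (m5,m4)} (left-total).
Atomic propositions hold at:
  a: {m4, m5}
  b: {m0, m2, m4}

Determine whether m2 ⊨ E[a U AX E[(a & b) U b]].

Sat(a & b) = {m4}
E[(a & b) U b]: least fixpoint, start Z0 = Sat(b) = {m0, m2, m4}, add states in Sat(a & b) with some successor in Z. Already a fixed point.
Sat(E[(a & b) U b]) = {m0, m2, m4}
Sat(AX E[(a & b) U b]) = {s : every successor in {m0, m2, m4}} = {m1, m4, m5}
E[a U AX E[(a & b) U b]]: least fixpoint, start Z0 = Sat(AX E[(a & b) U b]) = {m1, m4, m5}, add states in Sat(a) with some successor in Z. Already a fixed point.
Sat(E[a U AX E[(a & b) U b]]) = {m1, m4, m5}
m2 ∉ Sat(E[a U AX E[(a & b) U b]]) = {m1, m4, m5}, so the formula does not hold at m2.

No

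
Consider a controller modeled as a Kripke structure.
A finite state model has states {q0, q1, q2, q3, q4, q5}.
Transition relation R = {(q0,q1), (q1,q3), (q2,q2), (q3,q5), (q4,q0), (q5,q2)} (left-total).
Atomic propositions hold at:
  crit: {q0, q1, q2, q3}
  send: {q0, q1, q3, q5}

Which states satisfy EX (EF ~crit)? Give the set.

Sat(~crit) = {q4, q5}
EF ~crit: least fixpoint, start Z0 = {q4, q5}, add states with some successor in Z. Z1 = {q3, q4, q5}; Z2 = {q1, q3, q4, q5}; Z3 = {q0, q1, q3, q4, q5}; fixed.
Sat(EF ~crit) = {q0, q1, q3, q4, q5}
Sat(EX (EF ~crit)) = {s : some successor in {q0, q1, q3, q4, q5}} = {q0, q1, q3, q4}

{q0, q1, q3, q4}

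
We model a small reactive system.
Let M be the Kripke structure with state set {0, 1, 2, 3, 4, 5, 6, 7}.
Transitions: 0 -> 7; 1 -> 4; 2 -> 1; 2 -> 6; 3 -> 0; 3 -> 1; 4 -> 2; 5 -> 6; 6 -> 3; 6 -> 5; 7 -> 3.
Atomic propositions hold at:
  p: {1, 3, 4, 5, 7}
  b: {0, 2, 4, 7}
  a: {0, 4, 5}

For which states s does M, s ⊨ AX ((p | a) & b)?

Sat(p | a) = {0, 1, 3, 4, 5, 7}
Sat((p | a) & b) = {0, 4, 7}
Sat(AX ((p | a) & b)) = {s : every successor in {0, 4, 7}} = {0, 1}

{0, 1}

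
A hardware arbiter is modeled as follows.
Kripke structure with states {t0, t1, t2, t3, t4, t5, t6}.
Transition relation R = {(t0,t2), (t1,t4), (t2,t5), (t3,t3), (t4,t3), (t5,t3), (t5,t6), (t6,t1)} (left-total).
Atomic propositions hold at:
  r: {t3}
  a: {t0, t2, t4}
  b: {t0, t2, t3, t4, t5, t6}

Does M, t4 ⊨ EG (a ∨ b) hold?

Yes

Sat(a ∨ b) = {t0, t2, t3, t4, t5, t6}
EG (a ∨ b): greatest fixpoint, start Z0 = {t0, t2, t3, t4, t5, t6}, keep only states in Sat with some successor in Z. Z1 = {t0, t2, t3, t4, t5}; fixed.
Sat(EG (a ∨ b)) = {t0, t2, t3, t4, t5}
t4 ∈ Sat(EG (a ∨ b)) = {t0, t2, t3, t4, t5}, so the formula holds at t4.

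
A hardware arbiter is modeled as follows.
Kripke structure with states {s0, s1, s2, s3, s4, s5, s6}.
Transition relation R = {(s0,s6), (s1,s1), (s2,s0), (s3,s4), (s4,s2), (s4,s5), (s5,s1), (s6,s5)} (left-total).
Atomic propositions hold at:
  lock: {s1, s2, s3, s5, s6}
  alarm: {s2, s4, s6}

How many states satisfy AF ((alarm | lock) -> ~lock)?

4

Sat(alarm | lock) = {s1, s2, s3, s4, s5, s6}
Sat(~lock) = {s0, s4}
Sat((alarm | lock) -> ~lock) = {s0, s4}
AF ((alarm | lock) -> ~lock): least fixpoint, start Z0 = {s0, s4}, add states with every successor in Z. Z1 = {s0, s2, s3, s4}; fixed.
Sat(AF ((alarm | lock) -> ~lock)) = {s0, s2, s3, s4}
|Sat(AF ((alarm | lock) -> ~lock))| = |{s0, s2, s3, s4}| = 4.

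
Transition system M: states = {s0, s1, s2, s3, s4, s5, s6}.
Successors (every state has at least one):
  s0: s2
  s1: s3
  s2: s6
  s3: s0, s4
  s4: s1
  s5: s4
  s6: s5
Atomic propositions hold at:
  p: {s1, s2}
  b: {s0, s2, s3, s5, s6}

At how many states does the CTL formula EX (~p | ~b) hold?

Sat(~p) = {s0, s3, s4, s5, s6}
Sat(~b) = {s1, s4}
Sat(~p | ~b) = {s0, s1, s3, s4, s5, s6}
Sat(EX (~p | ~b)) = {s : some successor in {s0, s1, s3, s4, s5, s6}} = {s1, s2, s3, s4, s5, s6}
|Sat(EX (~p | ~b))| = |{s1, s2, s3, s4, s5, s6}| = 6.

6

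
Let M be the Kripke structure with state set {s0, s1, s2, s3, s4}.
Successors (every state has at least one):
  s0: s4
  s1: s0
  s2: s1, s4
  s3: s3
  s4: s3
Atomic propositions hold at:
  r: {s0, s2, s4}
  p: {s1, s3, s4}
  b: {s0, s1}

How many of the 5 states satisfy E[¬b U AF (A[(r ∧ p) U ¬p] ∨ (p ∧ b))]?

Sat(¬b) = {s2, s3, s4}
Sat(r ∧ p) = {s4}
Sat(¬p) = {s0, s2}
A[(r ∧ p) U ¬p]: least fixpoint, start Z0 = Sat(¬p) = {s0, s2}, add states in Sat(r ∧ p) with every successor in Z. Already a fixed point.
Sat(A[(r ∧ p) U ¬p]) = {s0, s2}
Sat(p ∧ b) = {s1}
Sat(A[(r ∧ p) U ¬p] ∨ (p ∧ b)) = {s0, s1, s2}
AF (A[(r ∧ p) U ¬p] ∨ (p ∧ b)): least fixpoint, start Z0 = {s0, s1, s2}, add states with every successor in Z. Already a fixed point.
Sat(AF (A[(r ∧ p) U ¬p] ∨ (p ∧ b))) = {s0, s1, s2}
E[¬b U AF (A[(r ∧ p) U ¬p] ∨ (p ∧ b))]: least fixpoint, start Z0 = Sat(AF (A[(r ∧ p) U ¬p] ∨ (p ∧ b))) = {s0, s1, s2}, add states in Sat(¬b) with some successor in Z. Already a fixed point.
Sat(E[¬b U AF (A[(r ∧ p) U ¬p] ∨ (p ∧ b))]) = {s0, s1, s2}
|Sat(E[¬b U AF (A[(r ∧ p) U ¬p] ∨ (p ∧ b))])| = |{s0, s1, s2}| = 3.

3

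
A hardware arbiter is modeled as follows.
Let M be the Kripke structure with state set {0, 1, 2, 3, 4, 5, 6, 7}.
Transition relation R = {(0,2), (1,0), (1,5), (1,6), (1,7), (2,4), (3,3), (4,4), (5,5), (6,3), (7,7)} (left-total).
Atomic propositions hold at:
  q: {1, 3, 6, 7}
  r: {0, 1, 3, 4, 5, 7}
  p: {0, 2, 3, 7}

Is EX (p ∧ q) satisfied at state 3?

Yes

Sat(p ∧ q) = {3, 7}
Sat(EX (p ∧ q)) = {s : some successor in {3, 7}} = {1, 3, 6, 7}
3 ∈ Sat(EX (p ∧ q)) = {1, 3, 6, 7}, so the formula holds at 3.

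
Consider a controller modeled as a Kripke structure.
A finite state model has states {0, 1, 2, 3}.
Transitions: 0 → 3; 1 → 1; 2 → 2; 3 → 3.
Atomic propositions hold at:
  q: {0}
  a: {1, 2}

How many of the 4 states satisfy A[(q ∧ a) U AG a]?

2

Sat(q ∧ a) = ∅
AG a: greatest fixpoint, start Z0 = {1, 2}, keep only states in Sat with every successor in Z. Already a fixed point.
Sat(AG a) = {1, 2}
A[(q ∧ a) U AG a]: least fixpoint, start Z0 = Sat(AG a) = {1, 2}, add states in Sat(q ∧ a) with every successor in Z. Already a fixed point.
Sat(A[(q ∧ a) U AG a]) = {1, 2}
|Sat(A[(q ∧ a) U AG a])| = |{1, 2}| = 2.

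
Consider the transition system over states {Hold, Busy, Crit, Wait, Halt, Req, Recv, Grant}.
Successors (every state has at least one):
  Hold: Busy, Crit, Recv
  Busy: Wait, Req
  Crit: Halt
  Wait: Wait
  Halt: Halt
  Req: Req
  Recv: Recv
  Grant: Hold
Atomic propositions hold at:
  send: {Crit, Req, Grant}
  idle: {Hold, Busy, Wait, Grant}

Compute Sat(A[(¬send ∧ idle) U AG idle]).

Sat(¬send) = {Hold, Busy, Wait, Halt, Recv}
Sat(¬send ∧ idle) = {Hold, Busy, Wait}
AG idle: greatest fixpoint, start Z0 = {Hold, Busy, Wait, Grant}, keep only states in Sat with every successor in Z. Z1 = {Wait, Grant}; Z2 = {Wait}; fixed.
Sat(AG idle) = {Wait}
A[(¬send ∧ idle) U AG idle]: least fixpoint, start Z0 = Sat(AG idle) = {Wait}, add states in Sat(¬send ∧ idle) with every successor in Z. Already a fixed point.
Sat(A[(¬send ∧ idle) U AG idle]) = {Wait}

{Wait}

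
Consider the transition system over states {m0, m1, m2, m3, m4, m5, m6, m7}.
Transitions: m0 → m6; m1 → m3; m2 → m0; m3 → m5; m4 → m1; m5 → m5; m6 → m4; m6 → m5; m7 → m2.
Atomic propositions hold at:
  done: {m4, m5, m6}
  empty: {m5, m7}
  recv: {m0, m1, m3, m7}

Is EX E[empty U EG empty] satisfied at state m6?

Yes

EG empty: greatest fixpoint, start Z0 = {m5, m7}, keep only states in Sat with some successor in Z. Z1 = {m5}; fixed.
Sat(EG empty) = {m5}
E[empty U EG empty]: least fixpoint, start Z0 = Sat(EG empty) = {m5}, add states in Sat(empty) with some successor in Z. Already a fixed point.
Sat(E[empty U EG empty]) = {m5}
Sat(EX E[empty U EG empty]) = {s : some successor in {m5}} = {m3, m5, m6}
m6 ∈ Sat(EX E[empty U EG empty]) = {m3, m5, m6}, so the formula holds at m6.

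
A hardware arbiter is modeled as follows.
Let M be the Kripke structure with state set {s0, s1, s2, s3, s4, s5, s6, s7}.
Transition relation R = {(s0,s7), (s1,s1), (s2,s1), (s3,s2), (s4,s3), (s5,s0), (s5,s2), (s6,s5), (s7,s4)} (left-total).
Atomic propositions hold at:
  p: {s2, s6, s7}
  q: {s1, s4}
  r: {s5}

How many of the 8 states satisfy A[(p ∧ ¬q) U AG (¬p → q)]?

2

Sat(¬q) = {s0, s2, s3, s5, s6, s7}
Sat(p ∧ ¬q) = {s2, s6, s7}
Sat(¬p) = {s0, s1, s3, s4, s5}
Sat(¬p → q) = {s1, s2, s4, s6, s7}
AG (¬p → q): greatest fixpoint, start Z0 = {s1, s2, s4, s6, s7}, keep only states in Sat with every successor in Z. Z1 = {s1, s2, s7}; Z2 = {s1, s2}; fixed.
Sat(AG (¬p → q)) = {s1, s2}
A[(p ∧ ¬q) U AG (¬p → q)]: least fixpoint, start Z0 = Sat(AG (¬p → q)) = {s1, s2}, add states in Sat(p ∧ ¬q) with every successor in Z. Already a fixed point.
Sat(A[(p ∧ ¬q) U AG (¬p → q)]) = {s1, s2}
|Sat(A[(p ∧ ¬q) U AG (¬p → q)])| = |{s1, s2}| = 2.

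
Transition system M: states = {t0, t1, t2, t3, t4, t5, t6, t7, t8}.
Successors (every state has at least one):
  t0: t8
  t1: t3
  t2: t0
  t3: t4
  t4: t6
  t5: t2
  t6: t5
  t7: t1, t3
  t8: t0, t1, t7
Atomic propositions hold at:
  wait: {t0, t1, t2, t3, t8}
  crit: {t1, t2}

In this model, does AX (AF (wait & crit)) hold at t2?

Sat(wait & crit) = {t1, t2}
AF (wait & crit): least fixpoint, start Z0 = {t1, t2}, add states with every successor in Z. Z1 = {t1, t2, t5}; Z2 = {t1, t2, t5, t6}; Z3 = {t1, t2, t4, t5, t6}; Z4 = {t1, t2, t3, t4, t5, t6}; Z5 = {t1, t2, t3, t4, t5, t6, t7}; fixed.
Sat(AF (wait & crit)) = {t1, t2, t3, t4, t5, t6, t7}
Sat(AX (AF (wait & crit))) = {s : every successor in {t1, t2, t3, t4, t5, t6, t7}} = {t1, t3, t4, t5, t6, t7}
t2 ∉ Sat(AX (AF (wait & crit))) = {t1, t3, t4, t5, t6, t7}, so the formula does not hold at t2.

No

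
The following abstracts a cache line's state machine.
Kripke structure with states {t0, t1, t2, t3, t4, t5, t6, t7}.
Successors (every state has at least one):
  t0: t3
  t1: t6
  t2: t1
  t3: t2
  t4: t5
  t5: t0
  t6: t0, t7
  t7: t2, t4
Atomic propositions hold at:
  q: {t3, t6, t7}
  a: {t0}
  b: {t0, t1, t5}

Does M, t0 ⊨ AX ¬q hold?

No

Sat(¬q) = {t0, t1, t2, t4, t5}
Sat(AX ¬q) = {s : every successor in {t0, t1, t2, t4, t5}} = {t2, t3, t4, t5, t7}
t0 ∉ Sat(AX ¬q) = {t2, t3, t4, t5, t7}, so the formula does not hold at t0.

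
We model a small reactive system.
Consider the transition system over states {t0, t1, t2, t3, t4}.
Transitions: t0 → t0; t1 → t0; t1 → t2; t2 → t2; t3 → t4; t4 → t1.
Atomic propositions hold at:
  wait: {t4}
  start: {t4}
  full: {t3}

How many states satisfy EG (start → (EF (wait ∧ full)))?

3

Sat(wait ∧ full) = ∅
EF (wait ∧ full): least fixpoint, start Z0 = ∅, add states with some successor in Z. Already a fixed point.
Sat(EF (wait ∧ full)) = ∅
Sat(start → (EF (wait ∧ full))) = {t0, t1, t2, t3}
EG (start → (EF (wait ∧ full))): greatest fixpoint, start Z0 = {t0, t1, t2, t3}, keep only states in Sat with some successor in Z. Z1 = {t0, t1, t2}; fixed.
Sat(EG (start → (EF (wait ∧ full)))) = {t0, t1, t2}
|Sat(EG (start → (EF (wait ∧ full))))| = |{t0, t1, t2}| = 3.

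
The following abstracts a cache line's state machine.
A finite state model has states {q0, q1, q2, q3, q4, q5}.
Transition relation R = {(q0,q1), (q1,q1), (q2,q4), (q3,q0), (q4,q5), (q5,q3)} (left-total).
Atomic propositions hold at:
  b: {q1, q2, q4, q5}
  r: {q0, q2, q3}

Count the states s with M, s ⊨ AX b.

4

Sat(AX b) = {s : every successor in {q1, q2, q4, q5}} = {q0, q1, q2, q4}
|Sat(AX b)| = |{q0, q1, q2, q4}| = 4.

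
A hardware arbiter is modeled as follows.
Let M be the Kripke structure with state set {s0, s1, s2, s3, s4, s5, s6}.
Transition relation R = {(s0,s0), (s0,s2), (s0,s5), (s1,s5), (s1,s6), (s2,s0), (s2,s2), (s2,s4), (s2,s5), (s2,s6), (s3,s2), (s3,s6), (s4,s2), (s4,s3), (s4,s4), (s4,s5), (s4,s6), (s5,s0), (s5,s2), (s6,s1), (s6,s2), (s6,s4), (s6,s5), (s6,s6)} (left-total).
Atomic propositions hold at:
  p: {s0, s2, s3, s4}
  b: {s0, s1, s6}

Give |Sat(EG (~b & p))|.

3

Sat(~b) = {s2, s3, s4, s5}
Sat(~b & p) = {s2, s3, s4}
EG (~b & p): greatest fixpoint, start Z0 = {s2, s3, s4}, keep only states in Sat with some successor in Z. Already a fixed point.
Sat(EG (~b & p)) = {s2, s3, s4}
|Sat(EG (~b & p))| = |{s2, s3, s4}| = 3.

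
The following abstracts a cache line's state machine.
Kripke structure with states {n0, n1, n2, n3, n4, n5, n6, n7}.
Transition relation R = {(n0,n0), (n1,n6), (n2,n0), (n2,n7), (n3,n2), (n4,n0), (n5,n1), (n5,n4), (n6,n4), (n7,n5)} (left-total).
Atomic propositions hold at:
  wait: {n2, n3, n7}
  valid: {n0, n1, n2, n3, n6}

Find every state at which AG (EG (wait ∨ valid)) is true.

Sat(wait ∨ valid) = {n0, n1, n2, n3, n6, n7}
EG (wait ∨ valid): greatest fixpoint, start Z0 = {n0, n1, n2, n3, n6, n7}, keep only states in Sat with some successor in Z. Z1 = {n0, n1, n2, n3}; Z2 = {n0, n2, n3}; fixed.
Sat(EG (wait ∨ valid)) = {n0, n2, n3}
AG (EG (wait ∨ valid)): greatest fixpoint, start Z0 = {n0, n2, n3}, keep only states in Sat with every successor in Z. Z1 = {n0, n3}; Z2 = {n0}; fixed.
Sat(AG (EG (wait ∨ valid))) = {n0}

{n0}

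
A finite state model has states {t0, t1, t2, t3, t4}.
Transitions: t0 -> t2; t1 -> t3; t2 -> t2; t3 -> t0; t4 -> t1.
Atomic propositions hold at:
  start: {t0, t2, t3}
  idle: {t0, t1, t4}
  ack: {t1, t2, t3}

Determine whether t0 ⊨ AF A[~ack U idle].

Yes

Sat(~ack) = {t0, t4}
A[~ack U idle]: least fixpoint, start Z0 = Sat(idle) = {t0, t1, t4}, add states in Sat(~ack) with every successor in Z. Already a fixed point.
Sat(A[~ack U idle]) = {t0, t1, t4}
AF A[~ack U idle]: least fixpoint, start Z0 = {t0, t1, t4}, add states with every successor in Z. Z1 = {t0, t1, t3, t4}; fixed.
Sat(AF A[~ack U idle]) = {t0, t1, t3, t4}
t0 ∈ Sat(AF A[~ack U idle]) = {t0, t1, t3, t4}, so the formula holds at t0.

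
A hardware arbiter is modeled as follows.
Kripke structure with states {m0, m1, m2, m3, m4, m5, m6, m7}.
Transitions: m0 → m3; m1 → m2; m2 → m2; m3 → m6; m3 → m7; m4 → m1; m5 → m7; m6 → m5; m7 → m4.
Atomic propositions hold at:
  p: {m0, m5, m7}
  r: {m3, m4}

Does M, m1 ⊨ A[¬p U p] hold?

Sat(¬p) = {m1, m2, m3, m4, m6}
A[¬p U p]: least fixpoint, start Z0 = Sat(p) = {m0, m5, m7}, add states in Sat(¬p) with every successor in Z. Z1 = {m0, m5, m6, m7}; Z2 = {m0, m3, m5, m6, m7}; fixed.
Sat(A[¬p U p]) = {m0, m3, m5, m6, m7}
m1 ∉ Sat(A[¬p U p]) = {m0, m3, m5, m6, m7}, so the formula does not hold at m1.

No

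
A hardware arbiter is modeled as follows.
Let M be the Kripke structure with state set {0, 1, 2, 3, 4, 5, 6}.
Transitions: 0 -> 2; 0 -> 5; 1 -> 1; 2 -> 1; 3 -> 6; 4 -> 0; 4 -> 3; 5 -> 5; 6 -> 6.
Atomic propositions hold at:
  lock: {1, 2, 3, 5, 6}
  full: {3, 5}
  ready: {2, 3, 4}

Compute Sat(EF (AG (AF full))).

AF full: least fixpoint, start Z0 = {3, 5}, add states with every successor in Z. Already a fixed point.
Sat(AF full) = {3, 5}
AG (AF full): greatest fixpoint, start Z0 = {3, 5}, keep only states in Sat with every successor in Z. Z1 = {5}; fixed.
Sat(AG (AF full)) = {5}
EF (AG (AF full)): least fixpoint, start Z0 = {5}, add states with some successor in Z. Z1 = {0, 5}; Z2 = {0, 4, 5}; fixed.
Sat(EF (AG (AF full))) = {0, 4, 5}

{0, 4, 5}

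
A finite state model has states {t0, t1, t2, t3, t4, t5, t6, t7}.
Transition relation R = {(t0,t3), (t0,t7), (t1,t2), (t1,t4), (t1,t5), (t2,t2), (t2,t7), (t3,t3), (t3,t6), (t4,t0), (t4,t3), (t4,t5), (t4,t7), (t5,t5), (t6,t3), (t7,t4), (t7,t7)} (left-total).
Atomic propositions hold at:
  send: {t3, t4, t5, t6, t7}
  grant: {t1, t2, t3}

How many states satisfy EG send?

5

EG send: greatest fixpoint, start Z0 = {t3, t4, t5, t6, t7}, keep only states in Sat with some successor in Z. Already a fixed point.
Sat(EG send) = {t3, t4, t5, t6, t7}
|Sat(EG send)| = |{t3, t4, t5, t6, t7}| = 5.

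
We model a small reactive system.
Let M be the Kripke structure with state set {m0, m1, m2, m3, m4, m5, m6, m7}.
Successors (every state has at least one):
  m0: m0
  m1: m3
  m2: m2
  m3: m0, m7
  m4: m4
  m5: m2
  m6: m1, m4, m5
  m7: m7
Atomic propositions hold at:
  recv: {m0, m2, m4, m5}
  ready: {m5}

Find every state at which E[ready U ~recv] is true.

{m1, m3, m6, m7}

Sat(~recv) = {m1, m3, m6, m7}
E[ready U ~recv]: least fixpoint, start Z0 = Sat(~recv) = {m1, m3, m6, m7}, add states in Sat(ready) with some successor in Z. Already a fixed point.
Sat(E[ready U ~recv]) = {m1, m3, m6, m7}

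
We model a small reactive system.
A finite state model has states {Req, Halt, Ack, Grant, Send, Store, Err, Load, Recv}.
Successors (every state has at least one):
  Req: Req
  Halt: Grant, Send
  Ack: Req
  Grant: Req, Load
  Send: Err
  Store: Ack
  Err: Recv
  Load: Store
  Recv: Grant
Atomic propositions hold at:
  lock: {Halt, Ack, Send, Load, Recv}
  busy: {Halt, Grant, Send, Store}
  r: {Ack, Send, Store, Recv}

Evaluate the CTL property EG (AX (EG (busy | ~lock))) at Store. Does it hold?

No

Sat(~lock) = {Req, Grant, Store, Err}
Sat(busy | ~lock) = {Req, Halt, Grant, Send, Store, Err}
EG (busy | ~lock): greatest fixpoint, start Z0 = {Req, Halt, Grant, Send, Store, Err}, keep only states in Sat with some successor in Z. Z1 = {Req, Halt, Grant, Send}; Z2 = {Req, Halt, Grant}; fixed.
Sat(EG (busy | ~lock)) = {Req, Halt, Grant}
Sat(AX (EG (busy | ~lock))) = {s : every successor in {Req, Halt, Grant}} = {Req, Ack, Recv}
EG (AX (EG (busy | ~lock))): greatest fixpoint, start Z0 = {Req, Ack, Recv}, keep only states in Sat with some successor in Z. Z1 = {Req, Ack}; fixed.
Sat(EG (AX (EG (busy | ~lock)))) = {Req, Ack}
Store ∉ Sat(EG (AX (EG (busy | ~lock)))) = {Req, Ack}, so the formula does not hold at Store.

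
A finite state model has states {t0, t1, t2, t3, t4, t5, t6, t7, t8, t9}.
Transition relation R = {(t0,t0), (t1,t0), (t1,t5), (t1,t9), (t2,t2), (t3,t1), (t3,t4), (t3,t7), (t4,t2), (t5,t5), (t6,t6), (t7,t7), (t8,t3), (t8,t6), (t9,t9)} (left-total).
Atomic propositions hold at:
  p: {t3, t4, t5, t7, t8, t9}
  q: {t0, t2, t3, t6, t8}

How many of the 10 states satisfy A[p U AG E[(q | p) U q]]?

4

Sat(q | p) = {t0, t2, t3, t4, t5, t6, t7, t8, t9}
E[(q | p) U q]: least fixpoint, start Z0 = Sat(q) = {t0, t2, t3, t6, t8}, add states in Sat(q | p) with some successor in Z. Z1 = {t0, t2, t3, t4, t6, t8}; fixed.
Sat(E[(q | p) U q]) = {t0, t2, t3, t4, t6, t8}
AG E[(q | p) U q]: greatest fixpoint, start Z0 = {t0, t2, t3, t4, t6, t8}, keep only states in Sat with every successor in Z. Z1 = {t0, t2, t4, t6, t8}; Z2 = {t0, t2, t4, t6}; fixed.
Sat(AG E[(q | p) U q]) = {t0, t2, t4, t6}
A[p U AG E[(q | p) U q]]: least fixpoint, start Z0 = Sat(AG E[(q | p) U q]) = {t0, t2, t4, t6}, add states in Sat(p) with every successor in Z. Already a fixed point.
Sat(A[p U AG E[(q | p) U q]]) = {t0, t2, t4, t6}
|Sat(A[p U AG E[(q | p) U q]])| = |{t0, t2, t4, t6}| = 4.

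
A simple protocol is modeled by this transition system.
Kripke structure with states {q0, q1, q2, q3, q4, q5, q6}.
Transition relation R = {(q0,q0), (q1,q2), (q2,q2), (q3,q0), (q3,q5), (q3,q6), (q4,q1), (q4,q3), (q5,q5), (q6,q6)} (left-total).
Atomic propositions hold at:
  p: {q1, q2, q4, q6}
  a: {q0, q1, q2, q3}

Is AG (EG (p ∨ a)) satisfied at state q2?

Yes

Sat(p ∨ a) = {q0, q1, q2, q3, q4, q6}
EG (p ∨ a): greatest fixpoint, start Z0 = {q0, q1, q2, q3, q4, q6}, keep only states in Sat with some successor in Z. Already a fixed point.
Sat(EG (p ∨ a)) = {q0, q1, q2, q3, q4, q6}
AG (EG (p ∨ a)): greatest fixpoint, start Z0 = {q0, q1, q2, q3, q4, q6}, keep only states in Sat with every successor in Z. Z1 = {q0, q1, q2, q4, q6}; Z2 = {q0, q1, q2, q6}; fixed.
Sat(AG (EG (p ∨ a))) = {q0, q1, q2, q6}
q2 ∈ Sat(AG (EG (p ∨ a))) = {q0, q1, q2, q6}, so the formula holds at q2.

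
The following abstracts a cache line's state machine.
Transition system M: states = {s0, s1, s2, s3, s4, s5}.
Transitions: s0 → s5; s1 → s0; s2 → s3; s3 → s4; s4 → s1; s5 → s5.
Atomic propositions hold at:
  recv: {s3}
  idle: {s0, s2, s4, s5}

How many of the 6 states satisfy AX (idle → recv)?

Sat(idle → recv) = {s1, s3}
Sat(AX (idle → recv)) = {s : every successor in {s1, s3}} = {s2, s4}
|Sat(AX (idle → recv))| = |{s2, s4}| = 2.

2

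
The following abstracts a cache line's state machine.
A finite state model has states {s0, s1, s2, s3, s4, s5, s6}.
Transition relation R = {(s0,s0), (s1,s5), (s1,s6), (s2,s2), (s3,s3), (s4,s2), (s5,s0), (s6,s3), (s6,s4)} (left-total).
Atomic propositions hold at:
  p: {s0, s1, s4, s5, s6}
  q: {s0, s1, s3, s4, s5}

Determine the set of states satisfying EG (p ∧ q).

{s0, s1, s5}

Sat(p ∧ q) = {s0, s1, s4, s5}
EG (p ∧ q): greatest fixpoint, start Z0 = {s0, s1, s4, s5}, keep only states in Sat with some successor in Z. Z1 = {s0, s1, s5}; fixed.
Sat(EG (p ∧ q)) = {s0, s1, s5}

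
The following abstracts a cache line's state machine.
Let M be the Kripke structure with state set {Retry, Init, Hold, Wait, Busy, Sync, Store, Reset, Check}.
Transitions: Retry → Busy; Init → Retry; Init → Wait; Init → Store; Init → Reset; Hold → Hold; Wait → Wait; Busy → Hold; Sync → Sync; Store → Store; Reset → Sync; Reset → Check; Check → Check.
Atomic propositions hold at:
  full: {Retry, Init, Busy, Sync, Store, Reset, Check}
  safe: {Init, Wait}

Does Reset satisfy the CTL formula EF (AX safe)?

No

Sat(AX safe) = {s : every successor in {Init, Wait}} = {Wait}
EF (AX safe): least fixpoint, start Z0 = {Wait}, add states with some successor in Z. Z1 = {Init, Wait}; fixed.
Sat(EF (AX safe)) = {Init, Wait}
Reset ∉ Sat(EF (AX safe)) = {Init, Wait}, so the formula does not hold at Reset.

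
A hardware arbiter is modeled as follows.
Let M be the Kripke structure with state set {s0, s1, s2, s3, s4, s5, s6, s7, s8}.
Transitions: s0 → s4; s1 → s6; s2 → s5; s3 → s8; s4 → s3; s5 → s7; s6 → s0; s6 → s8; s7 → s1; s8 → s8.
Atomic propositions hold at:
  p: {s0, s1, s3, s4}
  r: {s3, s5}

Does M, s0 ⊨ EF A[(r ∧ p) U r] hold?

Yes

Sat(r ∧ p) = {s3}
A[(r ∧ p) U r]: least fixpoint, start Z0 = Sat(r) = {s3, s5}, add states in Sat(r ∧ p) with every successor in Z. Already a fixed point.
Sat(A[(r ∧ p) U r]) = {s3, s5}
EF A[(r ∧ p) U r]: least fixpoint, start Z0 = {s3, s5}, add states with some successor in Z. Z1 = {s2, s3, s4, s5}; Z2 = {s0, s2, s3, s4, s5}; Z3 = {s0, s2, s3, s4, s5, s6}; Z4 = {s0, s1, s2, s3, s4, s5, s6}; Z5 = {s0, s1, s2, s3, s4, s5, s6, s7}; fixed.
Sat(EF A[(r ∧ p) U r]) = {s0, s1, s2, s3, s4, s5, s6, s7}
s0 ∈ Sat(EF A[(r ∧ p) U r]) = {s0, s1, s2, s3, s4, s5, s6, s7}, so the formula holds at s0.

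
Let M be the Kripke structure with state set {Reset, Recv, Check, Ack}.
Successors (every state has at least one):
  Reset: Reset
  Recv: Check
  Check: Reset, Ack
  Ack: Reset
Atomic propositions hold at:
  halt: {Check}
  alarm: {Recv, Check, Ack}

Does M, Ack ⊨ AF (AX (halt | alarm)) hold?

No

Sat(halt | alarm) = {Recv, Check, Ack}
Sat(AX (halt | alarm)) = {s : every successor in {Recv, Check, Ack}} = {Recv}
AF (AX (halt | alarm)): least fixpoint, start Z0 = {Recv}, add states with every successor in Z. Already a fixed point.
Sat(AF (AX (halt | alarm))) = {Recv}
Ack ∉ Sat(AF (AX (halt | alarm))) = {Recv}, so the formula does not hold at Ack.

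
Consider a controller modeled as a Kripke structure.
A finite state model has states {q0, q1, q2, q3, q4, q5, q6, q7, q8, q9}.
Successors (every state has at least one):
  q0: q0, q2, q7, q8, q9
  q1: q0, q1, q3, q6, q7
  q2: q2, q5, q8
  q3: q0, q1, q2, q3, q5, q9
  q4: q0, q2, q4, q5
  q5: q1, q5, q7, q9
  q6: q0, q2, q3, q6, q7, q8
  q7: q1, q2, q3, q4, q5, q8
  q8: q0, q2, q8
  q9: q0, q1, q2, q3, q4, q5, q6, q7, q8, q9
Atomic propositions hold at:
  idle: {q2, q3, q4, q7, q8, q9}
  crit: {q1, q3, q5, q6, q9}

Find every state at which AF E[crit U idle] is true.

E[crit U idle]: least fixpoint, start Z0 = Sat(idle) = {q2, q3, q4, q7, q8, q9}, add states in Sat(crit) with some successor in Z. Z1 = {q1, q2, q3, q4, q5, q6, q7, q8, q9}; fixed.
Sat(E[crit U idle]) = {q1, q2, q3, q4, q5, q6, q7, q8, q9}
AF E[crit U idle]: least fixpoint, start Z0 = {q1, q2, q3, q4, q5, q6, q7, q8, q9}, add states with every successor in Z. Already a fixed point.
Sat(AF E[crit U idle]) = {q1, q2, q3, q4, q5, q6, q7, q8, q9}

{q1, q2, q3, q4, q5, q6, q7, q8, q9}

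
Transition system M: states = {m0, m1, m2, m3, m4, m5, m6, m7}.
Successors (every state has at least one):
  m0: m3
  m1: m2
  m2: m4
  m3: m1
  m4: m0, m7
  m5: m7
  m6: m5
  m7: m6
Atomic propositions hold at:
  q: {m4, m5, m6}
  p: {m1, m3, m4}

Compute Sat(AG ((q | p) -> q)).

{m5, m6, m7}

Sat(q | p) = {m1, m3, m4, m5, m6}
Sat((q | p) -> q) = {m0, m2, m4, m5, m6, m7}
AG ((q | p) -> q): greatest fixpoint, start Z0 = {m0, m2, m4, m5, m6, m7}, keep only states in Sat with every successor in Z. Z1 = {m2, m4, m5, m6, m7}; Z2 = {m2, m5, m6, m7}; Z3 = {m5, m6, m7}; fixed.
Sat(AG ((q | p) -> q)) = {m5, m6, m7}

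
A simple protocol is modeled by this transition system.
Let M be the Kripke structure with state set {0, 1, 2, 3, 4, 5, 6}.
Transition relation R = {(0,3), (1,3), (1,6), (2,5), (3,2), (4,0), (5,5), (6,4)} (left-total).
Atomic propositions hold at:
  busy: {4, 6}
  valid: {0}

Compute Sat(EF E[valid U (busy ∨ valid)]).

Sat(busy ∨ valid) = {0, 4, 6}
E[valid U (busy ∨ valid)]: least fixpoint, start Z0 = Sat((busy ∨ valid)) = {0, 4, 6}, add states in Sat(valid) with some successor in Z. Already a fixed point.
Sat(E[valid U (busy ∨ valid)]) = {0, 4, 6}
EF E[valid U (busy ∨ valid)]: least fixpoint, start Z0 = {0, 4, 6}, add states with some successor in Z. Z1 = {0, 1, 4, 6}; fixed.
Sat(EF E[valid U (busy ∨ valid)]) = {0, 1, 4, 6}

{0, 1, 4, 6}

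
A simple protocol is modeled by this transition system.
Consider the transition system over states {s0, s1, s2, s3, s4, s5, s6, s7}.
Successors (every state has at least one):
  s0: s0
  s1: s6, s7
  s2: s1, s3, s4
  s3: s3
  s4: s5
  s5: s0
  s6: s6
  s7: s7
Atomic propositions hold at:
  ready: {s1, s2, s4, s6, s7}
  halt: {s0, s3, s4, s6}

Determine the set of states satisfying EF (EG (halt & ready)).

{s1, s2, s6}

Sat(halt & ready) = {s4, s6}
EG (halt & ready): greatest fixpoint, start Z0 = {s4, s6}, keep only states in Sat with some successor in Z. Z1 = {s6}; fixed.
Sat(EG (halt & ready)) = {s6}
EF (EG (halt & ready)): least fixpoint, start Z0 = {s6}, add states with some successor in Z. Z1 = {s1, s6}; Z2 = {s1, s2, s6}; fixed.
Sat(EF (EG (halt & ready))) = {s1, s2, s6}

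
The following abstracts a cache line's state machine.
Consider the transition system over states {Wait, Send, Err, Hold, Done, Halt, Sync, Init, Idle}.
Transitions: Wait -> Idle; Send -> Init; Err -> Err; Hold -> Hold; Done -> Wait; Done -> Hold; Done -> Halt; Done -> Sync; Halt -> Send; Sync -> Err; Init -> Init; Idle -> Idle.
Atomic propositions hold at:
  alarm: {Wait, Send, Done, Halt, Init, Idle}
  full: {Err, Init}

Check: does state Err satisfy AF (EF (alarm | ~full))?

Sat(~full) = {Wait, Send, Hold, Done, Halt, Sync, Idle}
Sat(alarm | ~full) = {Wait, Send, Hold, Done, Halt, Sync, Init, Idle}
EF (alarm | ~full): least fixpoint, start Z0 = {Wait, Send, Hold, Done, Halt, Sync, Init, Idle}, add states with some successor in Z. Already a fixed point.
Sat(EF (alarm | ~full)) = {Wait, Send, Hold, Done, Halt, Sync, Init, Idle}
AF (EF (alarm | ~full)): least fixpoint, start Z0 = {Wait, Send, Hold, Done, Halt, Sync, Init, Idle}, add states with every successor in Z. Already a fixed point.
Sat(AF (EF (alarm | ~full))) = {Wait, Send, Hold, Done, Halt, Sync, Init, Idle}
Err ∉ Sat(AF (EF (alarm | ~full))) = {Wait, Send, Hold, Done, Halt, Sync, Init, Idle}, so the formula does not hold at Err.

No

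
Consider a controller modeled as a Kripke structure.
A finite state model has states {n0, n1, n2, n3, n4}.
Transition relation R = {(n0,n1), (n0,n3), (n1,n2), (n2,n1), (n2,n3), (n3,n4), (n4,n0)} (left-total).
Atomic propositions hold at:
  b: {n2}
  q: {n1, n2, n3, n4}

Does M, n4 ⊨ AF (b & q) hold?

No

Sat(b & q) = {n2}
AF (b & q): least fixpoint, start Z0 = {n2}, add states with every successor in Z. Z1 = {n1, n2}; fixed.
Sat(AF (b & q)) = {n1, n2}
n4 ∉ Sat(AF (b & q)) = {n1, n2}, so the formula does not hold at n4.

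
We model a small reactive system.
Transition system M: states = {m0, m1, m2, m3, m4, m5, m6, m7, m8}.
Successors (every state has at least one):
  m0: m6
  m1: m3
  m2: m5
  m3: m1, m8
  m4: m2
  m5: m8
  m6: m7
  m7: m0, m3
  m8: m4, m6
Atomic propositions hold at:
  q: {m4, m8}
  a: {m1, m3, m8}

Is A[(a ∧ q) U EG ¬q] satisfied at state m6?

Sat(a ∧ q) = {m8}
Sat(¬q) = {m0, m1, m2, m3, m5, m6, m7}
EG ¬q: greatest fixpoint, start Z0 = {m0, m1, m2, m3, m5, m6, m7}, keep only states in Sat with some successor in Z. Z1 = {m0, m1, m2, m3, m6, m7}; Z2 = {m0, m1, m3, m6, m7}; fixed.
Sat(EG ¬q) = {m0, m1, m3, m6, m7}
A[(a ∧ q) U EG ¬q]: least fixpoint, start Z0 = Sat(EG ¬q) = {m0, m1, m3, m6, m7}, add states in Sat(a ∧ q) with every successor in Z. Already a fixed point.
Sat(A[(a ∧ q) U EG ¬q]) = {m0, m1, m3, m6, m7}
m6 ∈ Sat(A[(a ∧ q) U EG ¬q]) = {m0, m1, m3, m6, m7}, so the formula holds at m6.

Yes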